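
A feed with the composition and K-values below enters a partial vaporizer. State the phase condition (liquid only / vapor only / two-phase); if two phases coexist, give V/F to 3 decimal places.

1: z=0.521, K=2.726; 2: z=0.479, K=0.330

two-phase, V/F = 0.500

ΣzᵢKᵢ = 1.578; Σzᵢ/Kᵢ = 1.643.
Both exceed 1, so a two-phase solution exists.
Material balance + equilibrium reduce to Σ zᵢ(Kᵢ−1)/(1+ψ(Kᵢ−1)) = 0.
Binary case is linear: z₁(K₁−1)(1+ψ(K₂−1)) + z₂(K₂−1)(1+ψ(K₁−1)) = 0
⇒ ψ = [z₁(K₁−1)+z₂(K₂−1)] / [−(K₁−1)(K₂−1)] = 0.5783/1.1564 = 0.500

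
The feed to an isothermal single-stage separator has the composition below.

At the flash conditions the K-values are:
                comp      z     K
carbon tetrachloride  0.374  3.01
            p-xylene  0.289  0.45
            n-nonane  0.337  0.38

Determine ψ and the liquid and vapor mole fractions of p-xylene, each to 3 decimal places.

Rachford–Rice: g(ψ) = Σ zᵢ(Kᵢ−1)/(1+ψ(Kᵢ−1)) = 0.
Check two-phase: ΣzᵢKᵢ = 1.384 > 1 and Σzᵢ/Kᵢ = 1.653 > 1, so g(0) = 0.384 > 0 and g(1) = -0.653 < 0.
Iterate (Newton) starting at ψ = 0.5:
  ψ = 0.500: g = -0.1471, g' = -0.814 → ψ = 0.319
  ψ = 0.319: g = 0.0045, g' = -0.891 → ψ = 0.324
Converged at ψ = 0.324.
Compositions from xᵢ = zᵢ/(1+ψ(Kᵢ−1)), yᵢ = Kᵢxᵢ:
  carbon tetrachloride: x = 0.226, y = 0.681
  p-xylene: x = 0.352, y = 0.158
  n-nonane: x = 0.422, y = 0.160

ψ = 0.324, x_p-xylene = 0.352, y_p-xylene = 0.158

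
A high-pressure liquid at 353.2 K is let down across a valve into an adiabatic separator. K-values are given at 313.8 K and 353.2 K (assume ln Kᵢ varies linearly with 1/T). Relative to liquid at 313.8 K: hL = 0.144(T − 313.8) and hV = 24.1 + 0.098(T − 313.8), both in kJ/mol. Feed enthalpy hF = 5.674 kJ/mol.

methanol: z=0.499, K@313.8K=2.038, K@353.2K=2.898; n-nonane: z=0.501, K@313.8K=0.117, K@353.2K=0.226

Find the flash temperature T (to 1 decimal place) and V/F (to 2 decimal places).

T = 323.8 K, V/F = 0.18

Adiabatic flash: solve Rachford–Rice at each trial T, then check hF = ψ·hV(T) + (1−ψ)·hL(T).
  T = 313.8 K: K = (2.038, 0.117), RR gives ψ = 0.082, H_out = 1.987 kJ/mol
  T = 353.2 K: K = (2.898, 0.226), RR gives ψ = 0.381, H_out = 14.159 kJ/mol
  T = 333.5 K: K = (2.456, 0.166), RR gives ψ = 0.254, H_out = 8.728 kJ/mol
  T = 323.6 K: K = (2.242, 0.140), RR gives ψ = 0.177, H_out = 5.595 kJ/mol
  T = 328.6 K: K = (2.349, 0.153), RR gives ψ = 0.218, H_out = 7.227 kJ/mol
  T = 326.1 K: K = (2.296, 0.146), RR gives ψ = 0.198, H_out = 6.425 kJ/mol
  T = 324.9 K: K = (2.270, 0.143), RR gives ψ = 0.188, H_out = 6.030 kJ/mol
Linear interpolation between T = 323.6 (H_out = 5.595) and T = 324.9 (H_out = 6.030) on hF = 5.674 gives T ≈ 323.8 K, at which ψ = 0.18.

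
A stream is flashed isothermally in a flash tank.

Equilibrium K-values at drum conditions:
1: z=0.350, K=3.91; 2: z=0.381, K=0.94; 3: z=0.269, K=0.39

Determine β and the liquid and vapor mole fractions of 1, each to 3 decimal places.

Let β = V/F and solve Σ zᵢ(Kᵢ−1)/(1+β(Kᵢ−1)) = 0.
g(0) = ΣzᵢKᵢ − 1 = 0.832 and g(1) = 1 − Σzᵢ/Kᵢ = -0.185, so a root lies in (0, 1).
Iterate (Newton) starting at β = 0.5:
  β = 0.500: g = 0.1552, g' = -0.700 → β = 0.722
  β = 0.722: g = 0.0116, g' = -0.629 → β = 0.740
Converged at β = 0.740.
Compositions from xᵢ = zᵢ/(1+β(Kᵢ−1)), yᵢ = Kᵢxᵢ:
  1: x = 0.111, y = 0.434
  2: x = 0.399, y = 0.375
  3: x = 0.490, y = 0.191

β = 0.740, x_1 = 0.111, y_1 = 0.434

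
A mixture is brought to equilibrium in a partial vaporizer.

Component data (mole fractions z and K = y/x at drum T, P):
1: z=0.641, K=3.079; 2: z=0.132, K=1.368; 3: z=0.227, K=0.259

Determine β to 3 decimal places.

β = 0.897

Iterate (Newton) starting at β = 0.5:
  β = 0.500: g = 0.4272, g' = -0.993 → β = 0.930
  β = 0.930: g = -0.0508, g' = -1.622 → β = 0.899
  β = 0.899: g = -0.0026, g' = -1.464 → β = 0.897
Converged at β = 0.897.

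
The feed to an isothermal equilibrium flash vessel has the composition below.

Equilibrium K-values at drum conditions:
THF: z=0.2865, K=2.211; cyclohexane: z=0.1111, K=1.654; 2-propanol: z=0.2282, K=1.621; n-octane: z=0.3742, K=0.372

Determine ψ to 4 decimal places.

ψ = 0.5645

Let ψ = V/F and solve Σ zᵢ(Kᵢ−1)/(1+ψ(Kᵢ−1)) = 0.
g(0) = ΣzᵢKᵢ − 1 = 0.3263 and g(1) = 1 − Σzᵢ/Kᵢ = -0.3434, so a root lies in (0, 1).
Newton–Raphson from ψ = 0.41:
  ψ = 0.4100: g = 0.08560, g' = -0.5407 → ψ = 0.5683
  ψ = 0.5683: g = -0.00218, g' = -0.5776 → ψ = 0.5645
Converged at ψ = 0.5645.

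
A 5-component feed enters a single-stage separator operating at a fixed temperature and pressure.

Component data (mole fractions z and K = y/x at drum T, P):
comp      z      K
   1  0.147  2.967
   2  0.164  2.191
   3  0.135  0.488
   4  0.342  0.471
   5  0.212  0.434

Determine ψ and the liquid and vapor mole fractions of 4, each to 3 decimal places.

Iterate (Newton) starting at ψ = 0.5:
  ψ = 0.500: g = -0.2380, g' = -0.609 → ψ = 0.109
  ψ = 0.109: g = 0.0178, g' = -0.792 → ψ = 0.132
Converged at ψ = 0.132.
Compositions from xᵢ = zᵢ/(1+ψ(Kᵢ−1)), yᵢ = Kᵢxᵢ:
  1: x = 0.117, y = 0.346
  2: x = 0.142, y = 0.310
  3: x = 0.145, y = 0.071
  4: x = 0.368, y = 0.173
  5: x = 0.229, y = 0.099

ψ = 0.132, x_4 = 0.368, y_4 = 0.173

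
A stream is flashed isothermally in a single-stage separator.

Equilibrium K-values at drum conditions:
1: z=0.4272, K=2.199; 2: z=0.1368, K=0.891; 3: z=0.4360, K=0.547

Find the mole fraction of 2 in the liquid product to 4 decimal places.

x_2 = 0.1469

Let ψ = V/F and solve Σ zᵢ(Kᵢ−1)/(1+ψ(Kᵢ−1)) = 0.
Feasibility: ΣzᵢKᵢ = 1.2998, Σzᵢ/Kᵢ = 1.1449 — both > 1, two phases present.
Newton iteration, ψ⁰ = 0.5:
  ψ = 0.5000: g = 0.04912, g' = -0.3914 → ψ = 0.6255
  ψ = 0.6255: g = 0.00110, g' = -0.3766 → ψ = 0.6284
Converged at ψ = 0.6284.
Compositions from xᵢ = zᵢ/(1+ψ(Kᵢ−1)), yᵢ = Kᵢxᵢ:
  1: x = 0.2436, y = 0.5357
  2: x = 0.1469, y = 0.1309
  3: x = 0.6095, y = 0.3334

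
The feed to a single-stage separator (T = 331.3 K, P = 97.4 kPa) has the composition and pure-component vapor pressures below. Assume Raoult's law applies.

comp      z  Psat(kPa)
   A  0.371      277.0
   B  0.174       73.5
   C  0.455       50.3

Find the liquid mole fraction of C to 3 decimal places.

x_C = 0.613

Raoult's law: Kᵢ = Pᵢˢᵃᵗ/P = Pᵢˢᵃᵗ/97.4.
  K_A = 277.0/97.4 = 2.84394, K_B = 73.5/97.4 = 0.75462, K_C = 50.3/97.4 = 0.51643
Let ψ = V/F and solve Σ zᵢ(Kᵢ−1)/(1+ψ(Kᵢ−1)) = 0.
Feasibility: ΣzᵢKᵢ = 1.421, Σzᵢ/Kᵢ = 1.242 — both > 1, two phases present.
Iterate (Newton) starting at ψ = 0.65:
  ψ = 0.650: g = -0.0605, g' = -0.502 → ψ = 0.529
  ψ = 0.529: g = 0.0013, g' = -0.529 → ψ = 0.532
Converged at ψ = 0.532.
Compositions from xᵢ = zᵢ/(1+ψ(Kᵢ−1)), yᵢ = Kᵢxᵢ:
  A: x = 0.187, y = 0.533
  B: x = 0.200, y = 0.151
  C: x = 0.613, y = 0.316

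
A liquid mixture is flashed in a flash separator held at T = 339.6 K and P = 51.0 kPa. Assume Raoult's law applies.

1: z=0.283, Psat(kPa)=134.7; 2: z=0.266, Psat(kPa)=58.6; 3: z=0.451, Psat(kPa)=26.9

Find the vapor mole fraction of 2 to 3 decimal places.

Raoult's law: Kᵢ = Pᵢˢᵃᵗ/P = Pᵢˢᵃᵗ/51.0.
  K_1 = 134.7/51.0 = 2.64118, K_2 = 58.6/51.0 = 1.14902, K_3 = 26.9/51.0 = 0.52745
Rachford–Rice: g(ψ) = Σ zᵢ(Kᵢ−1)/(1+ψ(Kᵢ−1)) = 0.
Feasibility: ΣzᵢKᵢ = 1.291, Σzᵢ/Kᵢ = 1.194 — both > 1, two phases present.
Newton–Raphson from ψ = 0.56:
  ψ = 0.560: g = -0.0112, g' = -0.398 → ψ = 0.532
Converged at ψ = 0.532.
Compositions from xᵢ = zᵢ/(1+ψ(Kᵢ−1)), yᵢ = Kᵢxᵢ:
  1: x = 0.151, y = 0.399
  2: x = 0.246, y = 0.283
  3: x = 0.602, y = 0.318

y_2 = 0.283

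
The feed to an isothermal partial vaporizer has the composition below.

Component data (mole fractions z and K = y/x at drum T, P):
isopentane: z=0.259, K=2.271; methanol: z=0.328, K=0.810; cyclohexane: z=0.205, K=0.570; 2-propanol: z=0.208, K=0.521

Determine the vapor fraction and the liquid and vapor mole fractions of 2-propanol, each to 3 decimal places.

Rachford–Rice: g(ψ) = Σ zᵢ(Kᵢ−1)/(1+ψ(Kᵢ−1)) = 0.
Check two-phase: ΣzᵢKᵢ = 1.079 > 1 and Σzᵢ/Kᵢ = 1.278 > 1, so g(0) = 0.079 > 0 and g(1) = -0.278 < 0.
Newton–Raphson from ψ = 0.5:
  ψ = 0.500: g = -0.1109, g' = -0.315 → ψ = 0.148
  ψ = 0.148: g = 0.0116, g' = -0.408 → ψ = 0.176
  ψ = 0.176: g = 0.0002, g' = -0.393 → ψ = 0.177
Converged at ψ = 0.177.
Compositions from xᵢ = zᵢ/(1+ψ(Kᵢ−1)), yᵢ = Kᵢxᵢ:
  isopentane: x = 0.211, y = 0.480
  methanol: x = 0.339, y = 0.275
  cyclohexane: x = 0.222, y = 0.126
  2-propanol: x = 0.227, y = 0.118

ψ = 0.177, x_2-propanol = 0.227, y_2-propanol = 0.118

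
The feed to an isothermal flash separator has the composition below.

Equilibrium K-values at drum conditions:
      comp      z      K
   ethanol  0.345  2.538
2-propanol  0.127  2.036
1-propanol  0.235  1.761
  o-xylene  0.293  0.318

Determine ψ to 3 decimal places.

ψ = 0.779

Rachford–Rice: g(ψ) = Σ zᵢ(Kᵢ−1)/(1+ψ(Kᵢ−1)) = 0.
Check two-phase: ΣzᵢKᵢ = 1.641 > 1 and Σzᵢ/Kᵢ = 1.253 > 1, so g(0) = 0.641 > 0 and g(1) = -0.253 < 0.
Iterate (Newton) starting at ψ = 0.5:
  ψ = 0.500: g = 0.2129, g' = -0.705 → ψ = 0.802
  ψ = 0.802: g = -0.0206, g' = -0.921 → ψ = 0.780
  ψ = 0.780: g = -0.0004, g' = -0.886 → ψ = 0.779
Converged at ψ = 0.779.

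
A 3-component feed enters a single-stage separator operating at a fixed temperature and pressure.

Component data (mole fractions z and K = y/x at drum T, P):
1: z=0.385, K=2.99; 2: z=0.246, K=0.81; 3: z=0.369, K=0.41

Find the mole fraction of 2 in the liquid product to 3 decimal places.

Rachford–Rice: g(ψ) = Σ zᵢ(Kᵢ−1)/(1+ψ(Kᵢ−1)) = 0.
g(0) = ΣzᵢKᵢ − 1 = 0.502 and g(1) = 1 − Σzᵢ/Kᵢ = -0.332, so a root lies in (0, 1).
Newton iteration, ψ⁰ = 0.5:
  ψ = 0.500: g = 0.0236, g' = -0.652 → ψ = 0.536
Converged at ψ = 0.536.
Compositions from xᵢ = zᵢ/(1+ψ(Kᵢ−1)), yᵢ = Kᵢxᵢ:
  1: x = 0.186, y = 0.557
  2: x = 0.274, y = 0.222
  3: x = 0.540, y = 0.221

x_2 = 0.274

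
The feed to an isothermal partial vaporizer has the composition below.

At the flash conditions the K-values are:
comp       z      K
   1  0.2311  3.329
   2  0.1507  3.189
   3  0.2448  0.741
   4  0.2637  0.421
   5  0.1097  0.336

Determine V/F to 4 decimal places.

Rachford–Rice: g(V/F) = Σ zᵢ(Kᵢ−1)/(1+V/F(Kᵢ−1)) = 0.
Check two-phase: ΣzᵢKᵢ = 1.5792 > 1 and Σzᵢ/Kᵢ = 1.3999 > 1, so g(0) = 0.5792 > 0 and g(1) = -0.3999 < 0.
Iterate (Newton) starting at V/F = 0.59:
  V/F = 0.5900: g = -0.05583, g' = -0.7175 → V/F = 0.5122
  V/F = 0.5122: g = 0.00044, g' = -0.7327 → V/F = 0.5128
Converged at V/F = 0.5128.

V/F = 0.5128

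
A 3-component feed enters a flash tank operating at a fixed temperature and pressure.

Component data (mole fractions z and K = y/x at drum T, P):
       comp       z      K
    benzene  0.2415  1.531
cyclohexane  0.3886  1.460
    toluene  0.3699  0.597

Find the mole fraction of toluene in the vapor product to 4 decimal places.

y_toluene = 0.3265

Material balance + equilibrium reduce to Σ zᵢ(Kᵢ−1)/(1+ψ(Kᵢ−1)) = 0.
Feasibility: ΣzᵢKᵢ = 1.1579, Σzᵢ/Kᵢ = 1.0435 — both > 1, two phases present.
Iterate (Newton) starting at ψ = 0.62:
  ψ = 0.6200: g = 0.03684, g' = -0.1951 → ψ = 0.8088
  ψ = 0.8088: g = -0.00117, g' = -0.2092 → ψ = 0.8033
Converged at ψ = 0.8032.
Compositions from xᵢ = zᵢ/(1+ψ(Kᵢ−1)), yᵢ = Kᵢxᵢ:
  benzene: x = 0.1693, y = 0.2592
  cyclohexane: x = 0.2838, y = 0.4143
  toluene: x = 0.5470, y = 0.3265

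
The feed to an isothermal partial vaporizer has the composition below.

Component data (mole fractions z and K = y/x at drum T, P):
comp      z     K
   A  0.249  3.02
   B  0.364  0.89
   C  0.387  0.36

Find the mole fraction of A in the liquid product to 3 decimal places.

Let β = V/F and solve Σ zᵢ(Kᵢ−1)/(1+β(Kᵢ−1)) = 0.
Check two-phase: ΣzᵢKᵢ = 1.215 > 1 and Σzᵢ/Kᵢ = 1.566 > 1, so g(0) = 0.215 > 0 and g(1) = -0.566 < 0.
Iterate (Newton) starting at β = 0.57:
  β = 0.570: g = -0.1989, g' = -0.617 → β = 0.248
  β = 0.248: g = -0.0004, g' = -0.680 → β = 0.247
Converged at β = 0.247.
Compositions from xᵢ = zᵢ/(1+β(Kᵢ−1)), yᵢ = Kᵢxᵢ:
  A: x = 0.166, y = 0.501
  B: x = 0.374, y = 0.333
  C: x = 0.460, y = 0.166

x_A = 0.166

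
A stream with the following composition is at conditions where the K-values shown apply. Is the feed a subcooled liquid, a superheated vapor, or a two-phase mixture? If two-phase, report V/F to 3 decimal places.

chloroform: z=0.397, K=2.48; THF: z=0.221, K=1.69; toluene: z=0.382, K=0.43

two-phase, V/F = 0.748

ΣzᵢKᵢ = 1.522; Σzᵢ/Kᵢ = 1.179.
Both exceed 1, so a two-phase solution exists.
Rachford–Rice: g(ψ) = Σ zᵢ(Kᵢ−1)/(1+ψ(Kᵢ−1)) = 0.
Newton–Raphson from ψ = 0.61:
  ψ = 0.610: g = 0.0823, g' = -0.584 → ψ = 0.751
  ψ = 0.751: g = -0.0020, g' = -0.620 → ψ = 0.748
Converged at ψ = 0.748.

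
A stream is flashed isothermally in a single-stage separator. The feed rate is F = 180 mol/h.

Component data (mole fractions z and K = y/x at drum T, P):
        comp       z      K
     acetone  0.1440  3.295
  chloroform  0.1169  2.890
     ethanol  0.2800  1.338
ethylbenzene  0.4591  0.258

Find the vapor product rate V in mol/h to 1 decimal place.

V = 50.8 mol/h

Let ψ = V/F and solve Σ zᵢ(Kᵢ−1)/(1+ψ(Kᵢ−1)) = 0.
Feasibility: ΣzᵢKᵢ = 1.3054, Σzᵢ/Kᵢ = 2.0729 — both > 1, two phases present.
Iterate (Newton) starting at ψ = 0.5:
  ψ = 0.5000: g = -0.19313, g' = -0.9371 → ψ = 0.2939
  ψ = 0.2939: g = -0.01017, g' = -0.8830 → ψ = 0.2824
Converged at ψ = 0.2824.
Then V = ψ·F = 0.2824·180 = 50.8 mol/h and L = F − V = 129.2 mol/h.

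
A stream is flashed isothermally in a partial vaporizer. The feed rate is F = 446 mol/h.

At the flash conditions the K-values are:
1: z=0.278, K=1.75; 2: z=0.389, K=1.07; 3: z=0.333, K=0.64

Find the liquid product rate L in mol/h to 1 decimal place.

L = 126.4 mol/h

Rachford–Rice: g(ψ) = Σ zᵢ(Kᵢ−1)/(1+ψ(Kᵢ−1)) = 0.
g(0) = ΣzᵢKᵢ − 1 = 0.116 and g(1) = 1 − Σzᵢ/Kᵢ = -0.043, so a root lies in (0, 1).
Iterate (Newton) starting at ψ = 0.5:
  ψ = 0.500: g = 0.0318, g' = -0.149 → ψ = 0.714
  ψ = 0.714: g = 0.0004, g' = -0.146 → ψ = 0.717
Converged at ψ = 0.717.
Then V = ψ·F = 0.7165·446 = 319.6 mol/h and L = F − V = 126.4 mol/h.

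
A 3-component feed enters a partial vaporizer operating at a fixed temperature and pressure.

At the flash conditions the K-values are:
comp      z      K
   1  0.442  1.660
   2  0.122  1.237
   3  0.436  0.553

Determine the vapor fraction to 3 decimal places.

ψ = 0.478

Rachford–Rice: g(ψ) = Σ zᵢ(Kᵢ−1)/(1+ψ(Kᵢ−1)) = 0.
Feasibility: ΣzᵢKᵢ = 1.126, Σzᵢ/Kᵢ = 1.153 — both > 1, two phases present.
Newton–Raphson from ψ = 0.52:
  ψ = 0.520: g = -0.0110, g' = -0.260 → ψ = 0.478
Converged at ψ = 0.478.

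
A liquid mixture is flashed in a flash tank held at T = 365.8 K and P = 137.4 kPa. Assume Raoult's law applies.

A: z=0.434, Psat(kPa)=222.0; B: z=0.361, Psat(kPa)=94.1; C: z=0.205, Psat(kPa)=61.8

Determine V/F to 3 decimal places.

Raoult's law: Kᵢ = Pᵢˢᵃᵗ/P = Pᵢˢᵃᵗ/137.4.
  K_A = 222.0/137.4 = 1.61572, K_B = 94.1/137.4 = 0.68486, K_C = 61.8/137.4 = 0.44978
Newton–Raphson from V/F = 0.5:
  V/F = 0.500: g = -0.0863, g' = -0.265 → V/F = 0.174
  V/F = 0.174: g = -0.0037, g' = -0.250 → V/F = 0.159
Converged at V/F = 0.159.

V/F = 0.159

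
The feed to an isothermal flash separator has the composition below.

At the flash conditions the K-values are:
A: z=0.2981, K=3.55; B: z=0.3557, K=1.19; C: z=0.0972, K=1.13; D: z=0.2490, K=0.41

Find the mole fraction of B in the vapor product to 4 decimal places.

Material balance + equilibrium reduce to Σ zᵢ(Kᵢ−1)/(1+ψ(Kᵢ−1)) = 0.
Feasibility: ΣzᵢKᵢ = 1.6935, Σzᵢ/Kᵢ = 1.0762 — both > 1, two phases present.
Newton–Raphson from ψ = 0.67:
  ψ = 0.6700: g = 0.10928, g' = -0.5128 → ψ = 0.8831
  ψ = 0.8831: g = -0.00377, g' = -0.5719 → ψ = 0.8765
Converged at ψ = 0.8765.
Compositions from xᵢ = zᵢ/(1+ψ(Kᵢ−1)), yᵢ = Kᵢxᵢ:
  A: x = 0.0921, y = 0.3271
  B: x = 0.3049, y = 0.3629
  C: x = 0.0873, y = 0.0986
  D: x = 0.5157, y = 0.2114

y_B = 0.3629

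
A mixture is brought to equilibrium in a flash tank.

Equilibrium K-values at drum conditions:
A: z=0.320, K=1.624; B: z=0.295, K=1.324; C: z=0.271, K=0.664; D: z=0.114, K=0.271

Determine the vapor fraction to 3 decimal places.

Material balance + equilibrium reduce to Σ zᵢ(Kᵢ−1)/(1+ψ(Kᵢ−1)) = 0.
Check two-phase: ΣzᵢKᵢ = 1.121 > 1 and Σzᵢ/Kᵢ = 1.249 > 1, so g(0) = 0.121 > 0 and g(1) = -0.249 < 0.
Newton–Raphson from ψ = 0.34:
  ψ = 0.340: g = 0.0375, g' = -0.256 → ψ = 0.487
  ψ = 0.487: g = -0.0019, g' = -0.286 → ψ = 0.480
Converged at ψ = 0.480.

ψ = 0.480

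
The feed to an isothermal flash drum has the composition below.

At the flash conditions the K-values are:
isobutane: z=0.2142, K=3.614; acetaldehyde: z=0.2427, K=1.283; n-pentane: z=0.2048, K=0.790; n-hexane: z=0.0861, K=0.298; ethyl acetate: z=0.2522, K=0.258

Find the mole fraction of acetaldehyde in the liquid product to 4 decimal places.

Newton–Raphson from β = 0.5:
  β = 0.5000: g = -0.13582, g' = -0.7529 → β = 0.3196
  β = 0.3196: g = -0.00129, g' = -0.7703 → β = 0.3179
Converged at β = 0.3179.
Compositions from xᵢ = zᵢ/(1+β(Kᵢ−1)), yᵢ = Kᵢxᵢ:
  isobutane: x = 0.1170, y = 0.4228
  acetaldehyde: x = 0.2227, y = 0.2857
  n-pentane: x = 0.2195, y = 0.1734
  n-hexane: x = 0.1108, y = 0.0330
  ethyl acetate: x = 0.3301, y = 0.0852

x_acetaldehyde = 0.2227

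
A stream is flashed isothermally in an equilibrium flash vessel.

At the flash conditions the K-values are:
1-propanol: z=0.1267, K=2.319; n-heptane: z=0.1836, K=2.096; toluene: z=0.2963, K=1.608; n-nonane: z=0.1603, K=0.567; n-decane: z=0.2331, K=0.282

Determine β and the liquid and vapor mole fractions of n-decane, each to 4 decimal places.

Rachford–Rice: g(β) = Σ zᵢ(Kᵢ−1)/(1+β(Kᵢ−1)) = 0.
Check two-phase: ΣzᵢKᵢ = 1.3117 > 1 and Σzᵢ/Kᵢ = 1.4358 > 1, so g(0) = 0.3117 > 0 and g(1) = -0.4358 < 0.
Iterate (Newton) starting at β = 0.5:
  β = 0.5000: g = 0.01916, g' = -0.5779 → β = 0.5331
  β = 0.5331: g = -0.00023, g' = -0.5926 → β = 0.5328
Converged at β = 0.5328.
Compositions from xᵢ = zᵢ/(1+β(Kᵢ−1)), yᵢ = Kᵢxᵢ:
  1-propanol: x = 0.0744, y = 0.1726
  n-heptane: x = 0.1159, y = 0.2430
  toluene: x = 0.2238, y = 0.3599
  n-nonane: x = 0.2084, y = 0.1181
  n-decane: x = 0.3775, y = 0.1065

β = 0.5328, x_n-decane = 0.3775, y_n-decane = 0.1065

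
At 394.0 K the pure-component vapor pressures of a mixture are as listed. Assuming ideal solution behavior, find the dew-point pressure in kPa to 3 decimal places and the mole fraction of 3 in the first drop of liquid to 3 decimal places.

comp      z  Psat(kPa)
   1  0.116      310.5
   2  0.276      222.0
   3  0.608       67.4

Pdew = 94.006 kPa, x_3 = 0.848

At the dew point ψ → 1, so Σzᵢ/Kᵢ = 1 with Kᵢ = Pᵢˢᵃᵗ/P ⇒ 1/P = Σzᵢ/Pᵢˢᵃᵗ.
1/P = 0.116/310.5 + 0.276/222.0 + 0.608/67.4 = 0.010638 ⇒ P = 94.006 kPa
xᵢ = zᵢP/Pᵢˢᵃᵗ ⇒ x_3 = 0.608·94.006/67.4 = 0.848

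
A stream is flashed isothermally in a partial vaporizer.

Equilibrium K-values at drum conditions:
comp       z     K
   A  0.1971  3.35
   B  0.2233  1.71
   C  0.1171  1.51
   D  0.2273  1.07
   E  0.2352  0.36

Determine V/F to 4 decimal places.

Newton iteration, V/F⁰ = 0.5:
  V/F = 0.5000: g = 0.17156, g' = -0.5201 → V/F = 0.8298
  V/F = 0.8298: g = -0.00726, g' = -0.6238 → V/F = 0.8182
  V/F = 0.8182: g = -0.00006, g' = -0.6132 → V/F = 0.8181
Converged at V/F = 0.8181.

V/F = 0.8181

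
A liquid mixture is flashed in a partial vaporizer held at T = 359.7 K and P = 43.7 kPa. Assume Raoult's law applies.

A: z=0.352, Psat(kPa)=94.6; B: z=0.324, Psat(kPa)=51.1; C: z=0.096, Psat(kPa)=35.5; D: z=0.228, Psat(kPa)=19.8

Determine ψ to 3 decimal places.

Raoult's law: Kᵢ = Pᵢˢᵃᵗ/P = Pᵢˢᵃᵗ/43.7.
  K_A = 94.6/43.7 = 2.16476, K_B = 51.1/43.7 = 1.16934, K_C = 35.5/43.7 = 0.81236, K_D = 19.8/43.7 = 0.45309
Material balance + equilibrium reduce to Σ zᵢ(Kᵢ−1)/(1+ψ(Kᵢ−1)) = 0.
Feasibility: ΣzᵢKᵢ = 1.322, Σzᵢ/Kᵢ = 1.061 — both > 1, two phases present.
Iterate (Newton) starting at ψ = 0.54:
  ψ = 0.540: g = 0.1050, g' = -0.329 → ψ = 0.859
  ψ = 0.859: g = -0.0037, g' = -0.374 → ψ = 0.849
Converged at ψ = 0.849.

ψ = 0.849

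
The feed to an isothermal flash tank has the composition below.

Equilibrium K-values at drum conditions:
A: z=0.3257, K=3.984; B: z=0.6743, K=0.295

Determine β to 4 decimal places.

Material balance + equilibrium reduce to Σ zᵢ(Kᵢ−1)/(1+β(Kᵢ−1)) = 0.
g(0) = ΣzᵢKᵢ − 1 = 0.4965 and g(1) = 1 − Σzᵢ/Kᵢ = -1.3675, so a root lies in (0, 1).
Binary case is linear: z₁(K₁−1)(1+β(K₂−1)) + z₂(K₂−1)(1+β(K₁−1)) = 0
⇒ β = [z₁(K₁−1)+z₂(K₂−1)] / [−(K₁−1)(K₂−1)] = 0.49651/2.10372 = 0.2360

β = 0.2360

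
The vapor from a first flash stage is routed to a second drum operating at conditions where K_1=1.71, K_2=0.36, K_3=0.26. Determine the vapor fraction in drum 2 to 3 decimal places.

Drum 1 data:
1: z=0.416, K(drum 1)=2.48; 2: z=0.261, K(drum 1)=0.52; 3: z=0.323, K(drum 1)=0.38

V/F (drum 2) = 0.534

Drum 1:
Rachford–Rice: g(ψ₁) = Σ zᵢ(Kᵢ−1)/(1+ψ₁(Kᵢ−1)) = 0.
Check two-phase: ΣzᵢKᵢ = 1.290 > 1 and Σzᵢ/Kᵢ = 1.520 > 1, so g(0) = 0.290 > 0 and g(1) = -0.520 < 0.
Newton iteration, ψ₁⁰ = 0.5:
  ψ₁ = 0.500: g = -0.1012, g' = -0.666 → ψ₁ = 0.348
  ψ₁ = 0.348: g = 0.0006, g' = -0.686 → ψ₁ = 0.349
Converged at ψ₁ = 0.349.
Drum-1 compositions:
  1: x = 0.274, y = 0.680
  2: x = 0.314, y = 0.163
  3: x = 0.412, y = 0.157
Drum-2 feed = drum-1 vapor: z₂ = (0.6804, 0.1630, 0.1566).
Drum 2:
Let ψ₂ = V/F and solve Σ zᵢ(Kᵢ−1)/(1+ψ₂(Kᵢ−1)) = 0.
Feasibility: ΣzᵢKᵢ = 1.263, Σzᵢ/Kᵢ = 1.453 — both > 1, two phases present.
Iterate (Newton) starting at ψ₂ = 0.5:
  ψ₂ = 0.500: g = 0.0191, g' = -0.547 → ψ₂ = 0.535
  ψ₂ = 0.535: g = -0.0004, g' = -0.569 → ψ₂ = 0.534
Converged at ψ₂ = 0.534.
  1: x = 0.493, y = 0.843
  2: x = 0.248, y = 0.089
  3: x = 0.259, y = 0.067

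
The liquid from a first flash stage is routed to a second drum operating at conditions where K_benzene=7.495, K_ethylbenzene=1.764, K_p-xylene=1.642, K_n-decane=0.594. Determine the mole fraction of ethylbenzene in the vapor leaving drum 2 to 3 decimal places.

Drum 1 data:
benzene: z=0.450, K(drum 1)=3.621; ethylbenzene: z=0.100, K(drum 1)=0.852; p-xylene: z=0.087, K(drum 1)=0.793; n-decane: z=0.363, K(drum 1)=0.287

Drum 1:
Let ψ₁ = V/F and solve Σ zᵢ(Kᵢ−1)/(1+ψ₁(Kᵢ−1)) = 0.
Check two-phase: ΣzᵢKᵢ = 1.888 > 1 and Σzᵢ/Kᵢ = 1.616 > 1, so g(0) = 0.888 > 0 and g(1) = -0.616 < 0.
Iterate (Newton) starting at ψ₁ = 0.5:
  ψ₁ = 0.500: g = 0.0722, g' = -1.032 → ψ₁ = 0.570
Converged at ψ₁ = 0.570.
Drum-1 compositions:
  benzene: x = 0.180, y = 0.653
  ethylbenzene: x = 0.109, y = 0.093
  p-xylene: x = 0.099, y = 0.078
  n-decane: x = 0.612, y = 0.176
Drum-2 feed = drum-1 liquid: z₂ = (0.1804, 0.1092, 0.0986, 0.6118).
Drum 2:
Rachford–Rice: g(ψ₂) = Σ zᵢ(Kᵢ−1)/(1+ψ₂(Kᵢ−1)) = 0.
Feasibility: ΣzᵢKᵢ = 2.070, Σzᵢ/Kᵢ = 1.176 — both > 1, two phases present.
Newton–Raphson from ψ₂ = 0.43:
  ψ₂ = 0.430: g = 0.1204, g' = -0.738 → ψ₂ = 0.593
  ψ₂ = 0.593: g = 0.0176, g' = -0.550 → ψ₂ = 0.625
  ψ₂ = 0.625: g = 0.0004, g' = -0.528 → ψ₂ = 0.626
Converged at ψ₂ = 0.626.
  benzene: x = 0.036, y = 0.267
  ethylbenzene: x = 0.074, y = 0.130
  p-xylene: x = 0.070, y = 0.116
  n-decane: x = 0.820, y = 0.487

y_ethylbenzene (drum 2) = 0.130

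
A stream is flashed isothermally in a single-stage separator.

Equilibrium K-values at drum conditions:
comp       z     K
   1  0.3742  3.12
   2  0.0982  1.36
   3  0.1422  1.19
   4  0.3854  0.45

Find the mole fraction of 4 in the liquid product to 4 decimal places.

x_4 = 0.6529

Newton–Raphson from β = 0.5:
  β = 0.5000: g = 0.14736, g' = -0.6315 → β = 0.7333
  β = 0.7333: g = 0.00696, g' = -0.5971 → β = 0.7450
Converged at β = 0.7450.
Compositions from xᵢ = zᵢ/(1+β(Kᵢ−1)), yᵢ = Kᵢxᵢ:
  1: x = 0.1451, y = 0.4526
  2: x = 0.0774, y = 0.1053
  3: x = 0.1246, y = 0.1482
  4: x = 0.6529, y = 0.2938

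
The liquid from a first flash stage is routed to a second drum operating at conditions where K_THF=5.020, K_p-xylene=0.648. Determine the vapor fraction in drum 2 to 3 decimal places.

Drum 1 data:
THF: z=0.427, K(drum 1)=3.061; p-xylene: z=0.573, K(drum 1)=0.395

Drum 1:
Rachford–Rice: g(ψ₁) = Σ zᵢ(Kᵢ−1)/(1+ψ₁(Kᵢ−1)) = 0.
Check two-phase: ΣzᵢKᵢ = 1.533 > 1 and Σzᵢ/Kᵢ = 1.590 > 1, so g(0) = 0.533 > 0 and g(1) = -0.590 < 0.
Binary case is linear: z₁(K₁−1)(1+ψ₁(K₂−1)) + z₂(K₂−1)(1+ψ₁(K₁−1)) = 0
⇒ ψ₁ = [z₁(K₁−1)+z₂(K₂−1)] / [−(K₁−1)(K₂−1)] = 0.5334/1.2469 = 0.428
Drum-1 compositions:
  THF: x = 0.227, y = 0.695
  p-xylene: x = 0.773, y = 0.305
Drum-2 feed = drum-1 liquid: z₂ = (0.2269, 0.7731).
Drum 2:
Rachford–Rice: g(ψ₂) = Σ zᵢ(Kᵢ−1)/(1+ψ₂(Kᵢ−1)) = 0.
Feasibility: ΣzᵢKᵢ = 1.640, Σzᵢ/Kᵢ = 1.238 — both > 1, two phases present.
Newton iteration, ψ₂⁰ = 0.59:
  ψ₂ = 0.590: g = -0.0729, g' = -0.475 → ψ₂ = 0.437
  ψ₂ = 0.437: g = 0.0096, g' = -0.617 → ψ₂ = 0.452
Converged at ψ₂ = 0.452.
  THF: x = 0.081, y = 0.404
  p-xylene: x = 0.919, y = 0.596

V/F (drum 2) = 0.452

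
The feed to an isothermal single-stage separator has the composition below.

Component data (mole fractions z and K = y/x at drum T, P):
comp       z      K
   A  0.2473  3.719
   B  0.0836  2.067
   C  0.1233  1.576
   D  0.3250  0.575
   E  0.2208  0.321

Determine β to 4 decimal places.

β = 0.4943

Rachford–Rice: g(β) = Σ zᵢ(Kᵢ−1)/(1+β(Kᵢ−1)) = 0.
g(0) = ΣzᵢKᵢ − 1 = 0.5446 and g(1) = 1 − Σzᵢ/Kᵢ = -0.4382, so a root lies in (0, 1).
Newton iteration, β⁰ = 0.5:
  β = 0.5000: g = -0.00409, g' = -0.7215 → β = 0.4943
Converged at β = 0.4943.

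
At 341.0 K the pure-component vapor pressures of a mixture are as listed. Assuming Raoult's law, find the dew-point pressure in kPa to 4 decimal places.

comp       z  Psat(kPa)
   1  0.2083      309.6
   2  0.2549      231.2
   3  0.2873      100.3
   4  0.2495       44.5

At the dew point ψ → 1, so Σzᵢ/Kᵢ = 1 with Kᵢ = Pᵢˢᵃᵗ/P ⇒ 1/P = Σzᵢ/Pᵢˢᵃᵗ.
1/P = 0.2083/309.6 + 0.2549/231.2 + 0.2873/100.3 + 0.2495/44.5 = 0.0102465 ⇒ P = 97.5947 kPa

Pdew = 97.5947 kPa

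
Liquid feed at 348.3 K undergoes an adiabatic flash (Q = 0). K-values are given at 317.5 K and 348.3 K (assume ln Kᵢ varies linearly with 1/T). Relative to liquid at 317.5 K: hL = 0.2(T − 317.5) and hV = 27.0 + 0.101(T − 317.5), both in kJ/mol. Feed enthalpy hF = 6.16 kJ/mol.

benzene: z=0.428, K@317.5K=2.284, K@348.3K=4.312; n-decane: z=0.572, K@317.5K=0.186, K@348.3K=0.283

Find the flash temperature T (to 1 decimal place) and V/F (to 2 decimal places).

Adiabatic flash: solve Rachford–Rice at each trial T, then check hF = ψ·hV(T) + (1−ψ)·hL(T).
  T = 317.5 K: K = (2.284, 0.186), RR gives ψ = 0.080, H_out = 2.169 kJ/mol
  T = 348.3 K: K = (4.312, 0.283), RR gives ψ = 0.424, H_out = 16.321 kJ/mol
  T = 332.9 K: K = (3.185, 0.232), RR gives ψ = 0.295, H_out = 10.601 kJ/mol
  T = 325.2 K: K = (2.708, 0.208), RR gives ψ = 0.206, H_out = 6.932 kJ/mol
  T = 321.4 K: K = (2.492, 0.197), RR gives ψ = 0.150, H_out = 4.763 kJ/mol
  T = 323.3 K: K = (2.598, 0.203), RR gives ψ = 0.179, H_out = 5.885 kJ/mol
Linear interpolation between T = 323.3 (H_out = 5.885) and T = 325.2 (H_out = 6.932) on hF = 6.16 gives T ≈ 323.8 K, at which ψ = 0.19.

T = 323.8 K, V/F = 0.19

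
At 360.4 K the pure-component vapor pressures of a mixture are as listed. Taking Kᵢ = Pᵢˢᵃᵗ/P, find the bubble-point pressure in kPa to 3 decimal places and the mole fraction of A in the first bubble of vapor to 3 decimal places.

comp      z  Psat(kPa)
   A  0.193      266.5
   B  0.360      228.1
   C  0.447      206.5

At the bubble point ψ → 0, so ΣzᵢKᵢ = 1 with Kᵢ = Pᵢˢᵃᵗ/P ⇒ P = ΣzᵢPᵢˢᵃᵗ.
P = 0.193·266.5 + 0.360·228.1 + 0.447·206.5 = 225.856 kPa
yᵢ = zᵢPᵢˢᵃᵗ/P ⇒ y_A = 0.193·266.5/225.856 = 0.228

Pbub = 225.856 kPa, y_A = 0.228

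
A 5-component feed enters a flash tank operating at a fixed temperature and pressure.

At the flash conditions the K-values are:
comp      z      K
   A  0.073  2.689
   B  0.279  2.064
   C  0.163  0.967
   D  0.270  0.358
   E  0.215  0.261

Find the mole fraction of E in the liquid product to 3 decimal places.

x_E = 0.235

Let β = V/F and solve Σ zᵢ(Kᵢ−1)/(1+β(Kᵢ−1)) = 0.
Check two-phase: ΣzᵢKᵢ = 1.083 > 1 and Σzᵢ/Kᵢ = 1.909 > 1, so g(0) = 0.083 > 0 and g(1) = -0.909 < 0.
Iterate (Newton) starting at β = 0.5:
  β = 0.500: g = -0.2521, g' = -0.733 → β = 0.156
  β = 0.156: g = -0.0254, g' = -0.650 → β = 0.117
Converged at β = 0.117.
Compositions from xᵢ = zᵢ/(1+β(Kᵢ−1)), yᵢ = Kᵢxᵢ:
  A: x = 0.061, y = 0.164
  B: x = 0.248, y = 0.512
  C: x = 0.164, y = 0.158
  D: x = 0.292, y = 0.105
  E: x = 0.235, y = 0.061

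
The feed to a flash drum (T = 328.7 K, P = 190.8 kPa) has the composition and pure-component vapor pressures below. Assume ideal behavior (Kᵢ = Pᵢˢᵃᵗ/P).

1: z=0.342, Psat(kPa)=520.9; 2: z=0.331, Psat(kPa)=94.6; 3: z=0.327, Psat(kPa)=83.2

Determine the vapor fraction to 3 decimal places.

Raoult's law: Kᵢ = Pᵢˢᵃᵗ/P = Pᵢˢᵃᵗ/190.8.
  K_1 = 520.9/190.8 = 2.73008, K_2 = 94.6/190.8 = 0.49581, K_3 = 83.2/190.8 = 0.43606
Material balance + equilibrium reduce to Σ zᵢ(Kᵢ−1)/(1+ψ(Kᵢ−1)) = 0.
g(0) = ΣzᵢKᵢ − 1 = 0.240 and g(1) = 1 − Σzᵢ/Kᵢ = -0.543, so a root lies in (0, 1).
Iterate (Newton) starting at ψ = 0.5:
  ψ = 0.500: g = -0.1627, g' = -0.646 → ψ = 0.248
  ψ = 0.248: g = 0.0087, g' = -0.751 → ψ = 0.260
Converged at ψ = 0.260.

ψ = 0.260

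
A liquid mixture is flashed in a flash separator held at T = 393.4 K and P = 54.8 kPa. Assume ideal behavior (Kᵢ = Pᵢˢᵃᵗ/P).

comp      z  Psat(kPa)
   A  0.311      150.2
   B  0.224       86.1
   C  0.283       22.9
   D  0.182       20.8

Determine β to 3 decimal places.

β = 0.489

Raoult's law: Kᵢ = Pᵢˢᵃᵗ/P = Pᵢˢᵃᵗ/54.8.
  K_A = 150.2/54.8 = 2.74088, K_B = 86.1/54.8 = 1.57117, K_C = 22.9/54.8 = 0.41788, K_D = 20.8/54.8 = 0.37956
Newton iteration, β⁰ = 0.61:
  β = 0.610: g = -0.0797, g' = -0.674 → β = 0.492
  β = 0.492: g = -0.0017, g' = -0.651 → β = 0.489
Converged at β = 0.489.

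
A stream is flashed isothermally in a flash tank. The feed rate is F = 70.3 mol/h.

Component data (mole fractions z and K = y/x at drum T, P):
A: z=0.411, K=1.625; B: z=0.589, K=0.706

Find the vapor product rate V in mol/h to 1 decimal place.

V = 32.0 mol/h

Binary case is linear: z₁(K₁−1)(1+ψ(K₂−1)) + z₂(K₂−1)(1+ψ(K₁−1)) = 0
⇒ ψ = [z₁(K₁−1)+z₂(K₂−1)] / [−(K₁−1)(K₂−1)] = 0.0837/0.1838 = 0.456
Then V = ψ·F = 0.4556·70.3 = 32.0 mol/h and L = F − V = 38.3 mol/h.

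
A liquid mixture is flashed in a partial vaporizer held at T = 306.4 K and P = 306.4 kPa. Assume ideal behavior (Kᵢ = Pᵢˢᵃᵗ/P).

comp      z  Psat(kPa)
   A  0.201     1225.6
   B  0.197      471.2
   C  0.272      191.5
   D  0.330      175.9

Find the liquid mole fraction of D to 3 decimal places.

Raoult's law: Kᵢ = Pᵢˢᵃᵗ/P = Pᵢˢᵃᵗ/306.4.
  K_A = 1225.6/306.4 = 4.00000, K_B = 471.2/306.4 = 1.53786, K_C = 191.5/306.4 = 0.62500, K_D = 175.9/306.4 = 0.57409
Let ψ = V/F and solve Σ zᵢ(Kᵢ−1)/(1+ψ(Kᵢ−1)) = 0.
g(0) = ΣzᵢKᵢ − 1 = 0.466 and g(1) = 1 − Σzᵢ/Kᵢ = -0.188, so a root lies in (0, 1).
Iterate (Newton) starting at ψ = 0.5:
  ψ = 0.500: g = 0.0206, g' = -0.479 → ψ = 0.543
  ψ = 0.543: g = 0.0005, g' = -0.458 → ψ = 0.544
Converged at ψ = 0.544.
Compositions from xᵢ = zᵢ/(1+ψ(Kᵢ−1)), yᵢ = Kᵢxᵢ:
  A: x = 0.076, y = 0.305
  B: x = 0.152, y = 0.234
  C: x = 0.342, y = 0.214
  D: x = 0.430, y = 0.247

x_D = 0.430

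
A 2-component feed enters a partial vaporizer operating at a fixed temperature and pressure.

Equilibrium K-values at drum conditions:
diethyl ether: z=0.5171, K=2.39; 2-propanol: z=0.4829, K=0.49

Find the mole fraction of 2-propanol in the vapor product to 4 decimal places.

y_2-propanol = 0.3585

Let ψ = V/F and solve Σ zᵢ(Kᵢ−1)/(1+ψ(Kᵢ−1)) = 0.
Feasibility: ΣzᵢKᵢ = 1.4725, Σzᵢ/Kᵢ = 1.2019 — both > 1, two phases present.
Binary case is linear: z₁(K₁−1)(1+ψ(K₂−1)) + z₂(K₂−1)(1+ψ(K₁−1)) = 0
⇒ ψ = [z₁(K₁−1)+z₂(K₂−1)] / [−(K₁−1)(K₂−1)] = 0.47249/0.70890 = 0.6665
Compositions from xᵢ = zᵢ/(1+ψ(Kᵢ−1)), yᵢ = Kᵢxᵢ:
  diethyl ether: x = 0.2684, y = 0.6415
  2-propanol: x = 0.7316, y = 0.3585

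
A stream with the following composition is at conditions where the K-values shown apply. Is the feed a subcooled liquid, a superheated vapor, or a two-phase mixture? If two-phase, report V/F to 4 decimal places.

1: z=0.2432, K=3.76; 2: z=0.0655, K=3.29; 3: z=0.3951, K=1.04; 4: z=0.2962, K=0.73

ΣzᵢKᵢ = 1.7571; Σzᵢ/Kᵢ = 0.8702.
Since Σzᵢ/Kᵢ < 1 the mixture is above its dew point — single vapor phase.

superheated vapor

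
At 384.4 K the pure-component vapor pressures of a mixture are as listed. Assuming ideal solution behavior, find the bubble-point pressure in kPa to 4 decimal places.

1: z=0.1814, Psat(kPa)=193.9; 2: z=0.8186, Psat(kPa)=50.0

Pbub = 76.1035 kPa

At the bubble point ψ → 0, so ΣzᵢKᵢ = 1 with Kᵢ = Pᵢˢᵃᵗ/P ⇒ P = ΣzᵢPᵢˢᵃᵗ.
P = 0.1814·193.9 + 0.8186·50.0 = 76.1035 kPa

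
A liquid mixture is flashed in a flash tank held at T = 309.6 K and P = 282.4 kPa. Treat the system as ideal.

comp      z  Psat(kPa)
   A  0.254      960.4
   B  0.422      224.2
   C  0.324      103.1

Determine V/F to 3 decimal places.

Raoult's law: Kᵢ = Pᵢˢᵃᵗ/P = Pᵢˢᵃᵗ/282.4.
  K_A = 960.4/282.4 = 3.40085, K_B = 224.2/282.4 = 0.79391, K_C = 103.1/282.4 = 0.36508
Rachford–Rice: g(V/F) = Σ zᵢ(Kᵢ−1)/(1+V/F(Kᵢ−1)) = 0.
Feasibility: ΣzᵢKᵢ = 1.317, Σzᵢ/Kᵢ = 1.494 — both > 1, two phases present.
Newton iteration, V/F⁰ = 0.5:
  V/F = 0.500: g = -0.1212, g' = -0.605 → V/F = 0.300
  V/F = 0.300: g = 0.0079, g' = -0.715 → V/F = 0.311
Converged at V/F = 0.311.

V/F = 0.311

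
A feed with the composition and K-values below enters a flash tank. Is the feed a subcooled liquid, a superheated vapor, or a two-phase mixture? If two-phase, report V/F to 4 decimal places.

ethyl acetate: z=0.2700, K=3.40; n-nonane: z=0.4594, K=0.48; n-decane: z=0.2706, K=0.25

two-phase, V/F = 0.1405

ΣzᵢKᵢ = 1.2062; Σzᵢ/Kᵢ = 2.1189.
Both exceed 1, so a two-phase solution exists.
Iterate (Newton) starting at ψ = 0.63:
  ψ = 0.6300: g = -0.48205, g' = -1.0682 → ψ = 0.1787
  ψ = 0.1787: g = -0.04426, g' = -1.1156 → ψ = 0.1391
  ψ = 0.1391: g = 0.00176, g' = -1.2083 → ψ = 0.1405
Converged at ψ = 0.1405.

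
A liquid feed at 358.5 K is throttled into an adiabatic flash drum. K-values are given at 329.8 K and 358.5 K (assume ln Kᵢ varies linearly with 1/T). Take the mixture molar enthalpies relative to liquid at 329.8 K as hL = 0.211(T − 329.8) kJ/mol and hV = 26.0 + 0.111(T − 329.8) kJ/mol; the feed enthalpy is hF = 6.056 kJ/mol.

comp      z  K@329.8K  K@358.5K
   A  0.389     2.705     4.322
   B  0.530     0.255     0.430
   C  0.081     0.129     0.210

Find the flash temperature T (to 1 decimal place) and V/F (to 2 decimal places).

T = 333.9 K, V/F = 0.20

Adiabatic flash: solve Rachford–Rice at each trial T, then check hF = ψ·hV(T) + (1−ψ)·hL(T).
  T = 329.8 K: K = (2.705, 0.255, 0.129), RR gives ψ = 0.152, H_out = 3.955 kJ/mol
  T = 358.5 K: K = (4.322, 0.430, 0.210), RR gives ψ = 0.461, H_out = 16.720 kJ/mol
  T = 344.1 K: K = (3.450, 0.334, 0.166), RR gives ψ = 0.315, H_out = 10.757 kJ/mol
  T = 337.0 K: K = (3.065, 0.293, 0.147), RR gives ψ = 0.239, H_out = 7.568 kJ/mol
  T = 333.4 K: K = (2.881, 0.274, 0.138), RR gives ψ = 0.197, H_out = 5.823 kJ/mol
  T = 335.2 K: K = (2.972, 0.283, 0.142), RR gives ψ = 0.219, H_out = 6.709 kJ/mol
Linear interpolation between T = 333.4 (H_out = 5.823) and T = 335.2 (H_out = 6.709) on hF = 6.056 gives T ≈ 333.9 K, at which ψ = 0.20.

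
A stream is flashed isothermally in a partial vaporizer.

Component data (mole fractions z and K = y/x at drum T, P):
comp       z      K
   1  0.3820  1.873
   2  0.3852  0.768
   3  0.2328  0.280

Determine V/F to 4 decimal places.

V/F = 0.1859

Iterate (Newton) starting at V/F = 0.5:
  V/F = 0.5000: g = -0.13084, g' = -0.4623 → V/F = 0.2169
  V/F = 0.2169: g = -0.01237, g' = -0.3983 → V/F = 0.1859
Converged at V/F = 0.1859.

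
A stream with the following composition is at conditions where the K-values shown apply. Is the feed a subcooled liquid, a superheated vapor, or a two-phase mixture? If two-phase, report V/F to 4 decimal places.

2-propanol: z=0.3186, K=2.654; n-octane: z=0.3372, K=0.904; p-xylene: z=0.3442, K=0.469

two-phase, V/F = 0.5126

ΣzᵢKᵢ = 1.3118; Σzᵢ/Kᵢ = 1.2270.
Both exceed 1, so a two-phase solution exists.
Rachford–Rice: g(ψ) = Σ zᵢ(Kᵢ−1)/(1+ψ(Kᵢ−1)) = 0.
Iterate (Newton) starting at ψ = 0.65:
  ψ = 0.6500: g = -0.05968, g' = -0.4323 → ψ = 0.5119
  ψ = 0.5119: g = 0.00030, g' = -0.4420 → ψ = 0.5126
Converged at ψ = 0.5126.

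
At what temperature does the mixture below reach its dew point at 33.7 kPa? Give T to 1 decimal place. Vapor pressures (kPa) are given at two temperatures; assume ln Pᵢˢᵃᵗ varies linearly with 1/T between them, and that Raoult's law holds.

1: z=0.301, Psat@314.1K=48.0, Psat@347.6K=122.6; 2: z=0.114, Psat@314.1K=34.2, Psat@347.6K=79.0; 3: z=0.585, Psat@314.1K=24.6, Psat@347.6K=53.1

T = 318.6 K

Dew-point temperature: Σzᵢ·P/Pᵢˢᵃᵗ(T) = 1. Interpolate ln Pᵢˢᵃᵗ = aᵢ + bᵢ/T.
  T = 314.1 K: ΣzᵢP/Pᵢˢᵃᵗ = 1.1251
  T = 347.6 K: ΣzᵢP/Pᵢˢᵃᵗ = 0.5026
  T = 330.9 K: ΣzᵢP/Pᵢˢᵃᵗ = 0.7356
  T = 322.5 K: ΣzᵢP/Pᵢˢᵃᵗ = 0.9045
  T = 318.3 K: ΣzᵢP/Pᵢˢᵃᵗ = 1.0073
  T = 320.4 K: ΣzᵢP/Pᵢˢᵃᵗ = 0.9542
Interpolating between 318.3 K and 320.4 K gives T ≈ 318.6 K.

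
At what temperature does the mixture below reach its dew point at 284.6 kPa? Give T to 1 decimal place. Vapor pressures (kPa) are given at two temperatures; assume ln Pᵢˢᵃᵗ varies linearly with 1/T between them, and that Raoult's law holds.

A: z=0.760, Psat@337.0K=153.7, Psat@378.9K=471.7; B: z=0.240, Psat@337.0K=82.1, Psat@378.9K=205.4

Dew-point temperature: Σzᵢ·P/Pᵢˢᵃᵗ(T) = 1. Interpolate ln Pᵢˢᵃᵗ = aᵢ + bᵢ/T.
  T = 337.0 K: ΣzᵢP/Pᵢˢᵃᵗ = 2.2392
  T = 378.9 K: ΣzᵢP/Pᵢˢᵃᵗ = 0.7911
  T = 357.9 K: ΣzᵢP/Pᵢˢᵃᵗ = 1.2910
  T = 368.4 K: ΣzᵢP/Pᵢˢᵃᵗ = 1.0033
  T = 373.6 K: ΣzᵢP/Pᵢˢᵃᵗ = 0.8904
  T = 371.0 K: ΣzᵢP/Pᵢˢᵃᵗ = 0.9447
Interpolating between 368.4 K and 371.0 K gives T ≈ 368.5 K.

T = 368.5 K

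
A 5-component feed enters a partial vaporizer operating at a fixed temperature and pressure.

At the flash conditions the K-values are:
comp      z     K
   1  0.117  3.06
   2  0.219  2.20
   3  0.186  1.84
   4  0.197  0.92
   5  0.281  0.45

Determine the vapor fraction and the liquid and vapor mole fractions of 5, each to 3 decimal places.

Let ψ = V/F and solve Σ zᵢ(Kᵢ−1)/(1+ψ(Kᵢ−1)) = 0.
Check two-phase: ΣzᵢKᵢ = 1.490 > 1 and Σzᵢ/Kᵢ = 1.077 > 1, so g(0) = 0.490 > 0 and g(1) = -0.077 < 0.
Newton–Raphson from ψ = 0.5:
  ψ = 0.500: g = 0.1634, g' = -0.472 → ψ = 0.846
  ψ = 0.846: g = 0.0035, g' = -0.487 → ψ = 0.854
Converged at ψ = 0.854.
Compositions from xᵢ = zᵢ/(1+ψ(Kᵢ−1)), yᵢ = Kᵢxᵢ:
  1: x = 0.042, y = 0.130
  2: x = 0.108, y = 0.238
  3: x = 0.108, y = 0.199
  4: x = 0.211, y = 0.195
  5: x = 0.530, y = 0.238

ψ = 0.854, x_5 = 0.530, y_5 = 0.238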